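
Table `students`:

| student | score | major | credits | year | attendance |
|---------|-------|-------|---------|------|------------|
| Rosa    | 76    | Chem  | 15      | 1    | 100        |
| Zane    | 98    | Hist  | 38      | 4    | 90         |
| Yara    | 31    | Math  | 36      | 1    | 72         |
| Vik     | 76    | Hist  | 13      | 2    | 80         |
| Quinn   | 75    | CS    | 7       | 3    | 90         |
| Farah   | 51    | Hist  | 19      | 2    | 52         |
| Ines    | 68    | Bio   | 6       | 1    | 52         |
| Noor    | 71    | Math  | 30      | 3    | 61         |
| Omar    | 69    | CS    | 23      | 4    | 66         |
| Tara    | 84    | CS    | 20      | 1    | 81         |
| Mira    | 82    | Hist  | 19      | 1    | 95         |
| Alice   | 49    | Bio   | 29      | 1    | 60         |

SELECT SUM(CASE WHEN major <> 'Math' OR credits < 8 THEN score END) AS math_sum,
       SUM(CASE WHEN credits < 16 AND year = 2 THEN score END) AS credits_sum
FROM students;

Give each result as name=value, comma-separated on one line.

math_sum=728, credits_sum=76

[math_sum: major <> 'Math' OR credits < 8]
student=Rosa: ✓ → 76
student=Zane: ✓ → 98
student=Yara: ✗
student=Vik: ✓ → 76
student=Quinn: ✓ → 75
student=Farah: ✓ → 51
student=Ines: ✓ → 68
student=Noor: ✗
student=Omar: ✓ → 69
student=Tara: ✓ → 84
student=Mira: ✓ → 82
student=Alice: ✓ → 49
math_sum = 76 + 98 + 76 + 75 + 51 + 68 + 69 + 84 + 82 + 49 = 728
—
[credits_sum: credits < 16 AND year = 2]
student=Rosa: ✗
student=Zane: ✗
student=Yara: ✗
student=Vik: ✓ → 76
student=Quinn: ✗
student=Farah: ✗
student=Ines: ✗
student=Noor: ✗
student=Omar: ✗
student=Tara: ✗
student=Mira: ✗
student=Alice: ✗
credits_sum = 76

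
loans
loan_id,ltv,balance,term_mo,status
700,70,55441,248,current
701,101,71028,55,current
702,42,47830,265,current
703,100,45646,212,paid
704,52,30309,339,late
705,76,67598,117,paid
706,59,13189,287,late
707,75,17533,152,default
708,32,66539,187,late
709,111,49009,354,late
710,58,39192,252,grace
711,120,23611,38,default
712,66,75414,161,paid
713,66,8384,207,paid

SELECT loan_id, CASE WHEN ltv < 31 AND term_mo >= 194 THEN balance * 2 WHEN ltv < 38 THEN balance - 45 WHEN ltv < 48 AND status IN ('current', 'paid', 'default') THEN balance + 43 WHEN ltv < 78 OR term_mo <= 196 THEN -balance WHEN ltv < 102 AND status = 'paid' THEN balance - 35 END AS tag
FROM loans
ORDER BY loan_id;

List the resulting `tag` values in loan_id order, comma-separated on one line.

loan_id=700: ltv < 78 OR term_mo <= 196 → -55441
loan_id=701: ltv < 78 OR term_mo <= 196 → -71028
loan_id=702: ltv < 48 AND status IN ('current', 'paid', 'default') → 47873
loan_id=703: ltv < 102 AND status = 'paid' → 45611
loan_id=704: ltv < 78 OR term_mo <= 196 → -30309
loan_id=705: ltv < 78 OR term_mo <= 196 → -67598
loan_id=706: ltv < 78 OR term_mo <= 196 → -13189
loan_id=707: ltv < 78 OR term_mo <= 196 → -17533
loan_id=708: ltv < 38 → 66494
loan_id=709: (no match → NULL) → NULL
loan_id=710: ltv < 78 OR term_mo <= 196 → -39192
loan_id=711: ltv < 78 OR term_mo <= 196 → -23611
loan_id=712: ltv < 78 OR term_mo <= 196 → -75414
loan_id=713: ltv < 78 OR term_mo <= 196 → -8384

-55441, -71028, 47873, 45611, -30309, -67598, -13189, -17533, 66494, NULL, -39192, -23611, -75414, -8384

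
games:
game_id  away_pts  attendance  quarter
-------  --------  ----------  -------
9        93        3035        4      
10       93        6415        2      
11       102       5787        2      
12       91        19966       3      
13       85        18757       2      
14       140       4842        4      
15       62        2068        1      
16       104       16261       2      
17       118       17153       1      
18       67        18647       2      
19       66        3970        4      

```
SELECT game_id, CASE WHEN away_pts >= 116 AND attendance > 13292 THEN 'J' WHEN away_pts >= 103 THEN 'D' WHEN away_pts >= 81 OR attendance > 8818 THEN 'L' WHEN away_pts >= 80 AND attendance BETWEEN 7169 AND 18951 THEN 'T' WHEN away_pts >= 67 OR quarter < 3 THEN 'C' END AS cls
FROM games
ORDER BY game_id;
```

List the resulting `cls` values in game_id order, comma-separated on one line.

game_id=9: away_pts >= 81 OR attendance > 8818 → L
game_id=10: away_pts >= 81 OR attendance > 8818 → L
game_id=11: away_pts >= 81 OR attendance > 8818 → L
game_id=12: away_pts >= 81 OR attendance > 8818 → L
game_id=13: away_pts >= 81 OR attendance > 8818 → L
game_id=14: away_pts >= 103 → D
game_id=15: away_pts >= 67 OR quarter < 3 → C
game_id=16: away_pts >= 103 → D
game_id=17: away_pts >= 116 AND attendance > 13292 → J
game_id=18: away_pts >= 81 OR attendance > 8818 → L
game_id=19: (no match → NULL) → NULL

L, L, L, L, L, D, C, D, J, L, NULL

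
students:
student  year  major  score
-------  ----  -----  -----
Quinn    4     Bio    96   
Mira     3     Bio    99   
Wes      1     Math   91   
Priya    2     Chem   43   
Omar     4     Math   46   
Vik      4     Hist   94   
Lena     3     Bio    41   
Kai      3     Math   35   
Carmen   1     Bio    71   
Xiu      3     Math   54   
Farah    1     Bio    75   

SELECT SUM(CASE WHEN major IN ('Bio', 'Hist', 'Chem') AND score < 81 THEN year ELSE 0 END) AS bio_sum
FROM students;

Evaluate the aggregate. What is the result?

7

student=Quinn: ✗
student=Mira: ✗
student=Wes: ✗
student=Priya: ✓ → 2
student=Omar: ✗
student=Vik: ✗
student=Lena: ✓ → 3
student=Kai: ✗
student=Carmen: ✓ → 1
student=Xiu: ✗
student=Farah: ✓ → 1
bio_sum = 2 + 3 + 1 + 1 = 7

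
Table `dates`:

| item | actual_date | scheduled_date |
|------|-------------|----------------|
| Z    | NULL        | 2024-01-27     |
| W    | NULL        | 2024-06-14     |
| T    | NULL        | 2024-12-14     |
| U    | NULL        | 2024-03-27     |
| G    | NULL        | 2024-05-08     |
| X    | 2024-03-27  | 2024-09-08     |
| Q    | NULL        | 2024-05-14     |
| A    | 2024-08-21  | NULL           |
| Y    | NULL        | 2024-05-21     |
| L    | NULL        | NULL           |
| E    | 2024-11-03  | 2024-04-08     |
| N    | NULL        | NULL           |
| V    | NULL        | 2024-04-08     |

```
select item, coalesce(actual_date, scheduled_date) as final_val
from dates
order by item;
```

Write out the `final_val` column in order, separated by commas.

2024-08-21, 2024-11-03, 2024-05-08, NULL, NULL, 2024-05-14, 2024-12-14, 2024-03-27, 2024-04-08, 2024-06-14, 2024-03-27, 2024-05-21, 2024-01-27

item=A: actual_date=2024-08-21 → 2024-08-21
item=E: actual_date=2024-11-03 → 2024-11-03
item=G: actual_date=NULL, scheduled_date=2024-05-08 → 2024-05-08
item=L: actual_date=NULL, scheduled_date=NULL (all NULL) → NULL
item=N: actual_date=NULL, scheduled_date=NULL (all NULL) → NULL
item=Q: actual_date=NULL, scheduled_date=2024-05-14 → 2024-05-14
item=T: actual_date=NULL, scheduled_date=2024-12-14 → 2024-12-14
item=U: actual_date=NULL, scheduled_date=2024-03-27 → 2024-03-27
item=V: actual_date=NULL, scheduled_date=2024-04-08 → 2024-04-08
item=W: actual_date=NULL, scheduled_date=2024-06-14 → 2024-06-14
item=X: actual_date=2024-03-27 → 2024-03-27
item=Y: actual_date=NULL, scheduled_date=2024-05-21 → 2024-05-21
item=Z: actual_date=NULL, scheduled_date=2024-01-27 → 2024-01-27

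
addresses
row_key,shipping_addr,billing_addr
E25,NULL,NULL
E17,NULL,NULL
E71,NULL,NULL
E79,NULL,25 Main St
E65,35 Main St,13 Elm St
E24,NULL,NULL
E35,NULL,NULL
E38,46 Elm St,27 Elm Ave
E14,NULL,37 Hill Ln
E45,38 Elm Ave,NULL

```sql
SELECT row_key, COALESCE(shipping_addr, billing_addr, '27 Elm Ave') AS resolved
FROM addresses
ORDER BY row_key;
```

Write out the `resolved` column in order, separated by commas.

37 Hill Ln, 27 Elm Ave, 27 Elm Ave, 27 Elm Ave, 27 Elm Ave, 46 Elm St, 38 Elm Ave, 35 Main St, 27 Elm Ave, 25 Main St

row_key=E14: shipping_addr=NULL, billing_addr=37 Hill Ln → 37 Hill Ln
row_key=E17: shipping_addr=NULL, billing_addr=NULL, → literal 27 Elm Ave → 27 Elm Ave
row_key=E24: shipping_addr=NULL, billing_addr=NULL, → literal 27 Elm Ave → 27 Elm Ave
row_key=E25: shipping_addr=NULL, billing_addr=NULL, → literal 27 Elm Ave → 27 Elm Ave
row_key=E35: shipping_addr=NULL, billing_addr=NULL, → literal 27 Elm Ave → 27 Elm Ave
row_key=E38: shipping_addr=46 Elm St → 46 Elm St
row_key=E45: shipping_addr=38 Elm Ave → 38 Elm Ave
row_key=E65: shipping_addr=35 Main St → 35 Main St
row_key=E71: shipping_addr=NULL, billing_addr=NULL, → literal 27 Elm Ave → 27 Elm Ave
row_key=E79: shipping_addr=NULL, billing_addr=25 Main St → 25 Main St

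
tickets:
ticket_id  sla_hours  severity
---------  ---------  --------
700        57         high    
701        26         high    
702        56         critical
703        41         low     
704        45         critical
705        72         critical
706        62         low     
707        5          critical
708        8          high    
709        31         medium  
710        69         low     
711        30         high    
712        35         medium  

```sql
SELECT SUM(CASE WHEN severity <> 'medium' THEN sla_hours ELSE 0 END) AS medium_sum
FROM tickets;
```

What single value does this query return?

471

ticket_id=700: ✓ → 57
ticket_id=701: ✓ → 26
ticket_id=702: ✓ → 56
ticket_id=703: ✓ → 41
ticket_id=704: ✓ → 45
ticket_id=705: ✓ → 72
ticket_id=706: ✓ → 62
ticket_id=707: ✓ → 5
ticket_id=708: ✓ → 8
ticket_id=709: ✗
ticket_id=710: ✓ → 69
ticket_id=711: ✓ → 30
ticket_id=712: ✗
medium_sum = 57 + 26 + 56 + 41 + 45 + 72 + 62 + 5 + 8 + 69 + 30 = 471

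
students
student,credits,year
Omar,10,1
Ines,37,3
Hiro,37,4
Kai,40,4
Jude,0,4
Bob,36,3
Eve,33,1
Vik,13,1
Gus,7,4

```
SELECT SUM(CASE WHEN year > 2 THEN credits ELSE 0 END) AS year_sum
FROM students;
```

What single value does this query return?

student=Omar: ✗
student=Ines: ✓ → 37
student=Hiro: ✓ → 37
student=Kai: ✓ → 40
student=Jude: ✓ → 0
student=Bob: ✓ → 36
student=Eve: ✗
student=Vik: ✗
student=Gus: ✓ → 7
year_sum = 37 + 37 + 40 + 36 + 7 = 157

157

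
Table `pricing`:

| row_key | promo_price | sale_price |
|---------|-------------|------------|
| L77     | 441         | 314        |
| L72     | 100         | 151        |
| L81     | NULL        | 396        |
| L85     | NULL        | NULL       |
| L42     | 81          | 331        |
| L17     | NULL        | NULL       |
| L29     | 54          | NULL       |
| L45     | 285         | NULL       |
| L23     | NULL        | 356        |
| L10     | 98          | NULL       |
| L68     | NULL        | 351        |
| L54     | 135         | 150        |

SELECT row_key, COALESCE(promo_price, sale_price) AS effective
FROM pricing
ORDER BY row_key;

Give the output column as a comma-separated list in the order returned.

98, NULL, 356, 54, 81, 285, 135, 351, 100, 441, 396, NULL

row_key=L10: promo_price=98 → 98
row_key=L17: promo_price=NULL, sale_price=NULL (all NULL) → NULL
row_key=L23: promo_price=NULL, sale_price=356 → 356
row_key=L29: promo_price=54 → 54
row_key=L42: promo_price=81 → 81
row_key=L45: promo_price=285 → 285
row_key=L54: promo_price=135 → 135
row_key=L68: promo_price=NULL, sale_price=351 → 351
row_key=L72: promo_price=100 → 100
row_key=L77: promo_price=441 → 441
row_key=L81: promo_price=NULL, sale_price=396 → 396
row_key=L85: promo_price=NULL, sale_price=NULL (all NULL) → NULL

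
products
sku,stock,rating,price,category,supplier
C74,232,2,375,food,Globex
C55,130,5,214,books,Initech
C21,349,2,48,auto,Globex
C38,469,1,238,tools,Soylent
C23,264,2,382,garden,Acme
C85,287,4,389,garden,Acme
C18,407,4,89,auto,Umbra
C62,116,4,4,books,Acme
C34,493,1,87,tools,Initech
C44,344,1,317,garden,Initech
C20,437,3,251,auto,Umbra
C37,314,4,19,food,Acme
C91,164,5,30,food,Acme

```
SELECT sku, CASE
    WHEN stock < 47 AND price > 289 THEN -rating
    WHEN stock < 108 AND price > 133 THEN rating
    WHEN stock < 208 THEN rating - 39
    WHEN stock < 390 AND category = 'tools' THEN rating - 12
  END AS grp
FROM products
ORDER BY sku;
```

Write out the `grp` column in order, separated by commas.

NULL, NULL, NULL, NULL, NULL, NULL, NULL, NULL, -34, -35, NULL, NULL, -34

sku=C18: (no match → NULL) → NULL
sku=C20: (no match → NULL) → NULL
sku=C21: (no match → NULL) → NULL
sku=C23: (no match → NULL) → NULL
sku=C34: (no match → NULL) → NULL
sku=C37: (no match → NULL) → NULL
sku=C38: (no match → NULL) → NULL
sku=C44: (no match → NULL) → NULL
sku=C55: stock < 208 → -34
sku=C62: stock < 208 → -35
sku=C74: (no match → NULL) → NULL
sku=C85: (no match → NULL) → NULL
sku=C91: stock < 208 → -34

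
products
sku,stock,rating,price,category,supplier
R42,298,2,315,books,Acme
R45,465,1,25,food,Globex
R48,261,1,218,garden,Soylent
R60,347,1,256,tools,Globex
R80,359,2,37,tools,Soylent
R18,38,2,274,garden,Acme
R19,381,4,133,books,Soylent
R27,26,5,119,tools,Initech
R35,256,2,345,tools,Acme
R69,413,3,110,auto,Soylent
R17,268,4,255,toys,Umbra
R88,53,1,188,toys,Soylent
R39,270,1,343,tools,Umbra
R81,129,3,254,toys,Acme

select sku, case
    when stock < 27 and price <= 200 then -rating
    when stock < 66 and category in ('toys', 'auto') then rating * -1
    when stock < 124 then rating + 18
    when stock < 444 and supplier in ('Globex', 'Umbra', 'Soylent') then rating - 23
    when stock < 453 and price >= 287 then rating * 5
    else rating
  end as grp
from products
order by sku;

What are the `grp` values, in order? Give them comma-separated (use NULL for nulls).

-19, 20, -19, -5, 10, -22, 10, 1, -22, -22, -20, -21, 3, -1

sku=R17: stock < 444 and supplier in ('Globex', 'Umbra', 'Soylent') → -19
sku=R18: stock < 124 → 20
sku=R19: stock < 444 and supplier in ('Globex', 'Umbra', 'Soylent') → -19
sku=R27: stock < 27 and price <= 200 → -5
sku=R35: stock < 453 and price >= 287 → 10
sku=R39: stock < 444 and supplier in ('Globex', 'Umbra', 'Soylent') → -22
sku=R42: stock < 453 and price >= 287 → 10
sku=R45: ELSE → 1
sku=R48: stock < 444 and supplier in ('Globex', 'Umbra', 'Soylent') → -22
sku=R60: stock < 444 and supplier in ('Globex', 'Umbra', 'Soylent') → -22
sku=R69: stock < 444 and supplier in ('Globex', 'Umbra', 'Soylent') → -20
sku=R80: stock < 444 and supplier in ('Globex', 'Umbra', 'Soylent') → -21
sku=R81: ELSE → 3
sku=R88: stock < 66 and category in ('toys', 'auto') → -1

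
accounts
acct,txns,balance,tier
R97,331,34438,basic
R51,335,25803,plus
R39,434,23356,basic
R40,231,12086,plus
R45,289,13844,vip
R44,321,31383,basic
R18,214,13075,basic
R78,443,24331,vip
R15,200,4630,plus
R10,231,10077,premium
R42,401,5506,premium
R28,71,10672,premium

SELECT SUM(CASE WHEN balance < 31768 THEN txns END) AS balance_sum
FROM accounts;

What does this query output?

acct=R97: ✗
acct=R51: ✓ → 335
acct=R39: ✓ → 434
acct=R40: ✓ → 231
acct=R45: ✓ → 289
acct=R44: ✓ → 321
acct=R18: ✓ → 214
acct=R78: ✓ → 443
acct=R15: ✓ → 200
acct=R10: ✓ → 231
acct=R42: ✓ → 401
acct=R28: ✓ → 71
balance_sum = 335 + 434 + 231 + 289 + 321 + 214 + 443 + 200 + 231 + 401 + 71 = 3170

3170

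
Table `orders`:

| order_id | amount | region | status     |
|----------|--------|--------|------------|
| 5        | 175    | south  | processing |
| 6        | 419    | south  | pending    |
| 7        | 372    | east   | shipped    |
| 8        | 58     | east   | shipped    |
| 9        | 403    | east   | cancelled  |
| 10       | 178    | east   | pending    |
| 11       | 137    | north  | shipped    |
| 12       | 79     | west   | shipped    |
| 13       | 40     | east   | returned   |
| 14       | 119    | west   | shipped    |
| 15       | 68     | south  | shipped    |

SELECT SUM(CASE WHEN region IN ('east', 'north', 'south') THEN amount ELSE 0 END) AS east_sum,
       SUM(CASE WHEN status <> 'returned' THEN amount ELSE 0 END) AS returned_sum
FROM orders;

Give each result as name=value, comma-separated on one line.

[east_sum: region IN ('east', 'north', 'south')]
order_id=5: ✓ → 175
order_id=6: ✓ → 419
order_id=7: ✓ → 372
order_id=8: ✓ → 58
order_id=9: ✓ → 403
order_id=10: ✓ → 178
order_id=11: ✓ → 137
order_id=12: ✗
order_id=13: ✓ → 40
order_id=14: ✗
order_id=15: ✓ → 68
east_sum = 175 + 419 + 372 + 58 + 403 + 178 + 137 + 40 + 68 = 1850
—
[returned_sum: status <> 'returned']
order_id=5: ✓ → 175
order_id=6: ✓ → 419
order_id=7: ✓ → 372
order_id=8: ✓ → 58
order_id=9: ✓ → 403
order_id=10: ✓ → 178
order_id=11: ✓ → 137
order_id=12: ✓ → 79
order_id=13: ✗
order_id=14: ✓ → 119
order_id=15: ✓ → 68
returned_sum = 175 + 419 + 372 + 58 + 403 + 178 + 137 + 79 + 119 + 68 = 2008

east_sum=1850, returned_sum=2008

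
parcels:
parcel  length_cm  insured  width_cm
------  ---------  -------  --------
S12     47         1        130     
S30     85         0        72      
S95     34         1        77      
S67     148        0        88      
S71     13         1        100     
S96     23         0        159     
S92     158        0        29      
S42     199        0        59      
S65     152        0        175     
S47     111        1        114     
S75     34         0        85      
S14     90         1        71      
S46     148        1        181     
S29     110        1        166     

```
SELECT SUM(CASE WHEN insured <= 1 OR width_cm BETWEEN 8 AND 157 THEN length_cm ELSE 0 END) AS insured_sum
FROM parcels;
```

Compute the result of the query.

parcel=S12: ✓ → 47
parcel=S30: ✓ → 85
parcel=S95: ✓ → 34
parcel=S67: ✓ → 148
parcel=S71: ✓ → 13
parcel=S96: ✓ → 23
parcel=S92: ✓ → 158
parcel=S42: ✓ → 199
parcel=S65: ✓ → 152
parcel=S47: ✓ → 111
parcel=S75: ✓ → 34
parcel=S14: ✓ → 90
parcel=S46: ✓ → 148
parcel=S29: ✓ → 110
insured_sum = 47 + 85 + 34 + 148 + 13 + 23 + 158 + 199 + 152 + 111 + 34 + 90 + 148 + 110 = 1352

1352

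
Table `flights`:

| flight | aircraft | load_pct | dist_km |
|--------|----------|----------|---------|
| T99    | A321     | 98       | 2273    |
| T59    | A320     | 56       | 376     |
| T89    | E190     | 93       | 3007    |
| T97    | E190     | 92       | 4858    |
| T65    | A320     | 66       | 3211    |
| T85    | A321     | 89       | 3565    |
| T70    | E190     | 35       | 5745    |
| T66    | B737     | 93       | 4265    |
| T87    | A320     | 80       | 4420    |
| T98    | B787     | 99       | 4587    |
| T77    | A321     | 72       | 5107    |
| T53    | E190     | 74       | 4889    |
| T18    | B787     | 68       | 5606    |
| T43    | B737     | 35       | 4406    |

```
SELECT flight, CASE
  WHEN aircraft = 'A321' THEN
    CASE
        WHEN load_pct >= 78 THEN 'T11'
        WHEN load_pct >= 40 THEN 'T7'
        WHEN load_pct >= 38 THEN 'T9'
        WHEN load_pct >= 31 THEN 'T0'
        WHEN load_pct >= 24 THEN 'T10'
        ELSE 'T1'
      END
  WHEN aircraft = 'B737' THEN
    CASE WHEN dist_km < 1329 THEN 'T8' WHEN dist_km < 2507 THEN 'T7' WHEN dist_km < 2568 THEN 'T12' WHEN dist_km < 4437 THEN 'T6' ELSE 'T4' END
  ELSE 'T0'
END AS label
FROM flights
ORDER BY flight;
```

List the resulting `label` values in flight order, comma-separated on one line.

flight=T18: aircraft='B787' → outer ELSE → T0
flight=T43: aircraft='B737' → inner[dist_km < 4437] → T6
flight=T53: aircraft='E190' → outer ELSE → T0
flight=T59: aircraft='A320' → outer ELSE → T0
flight=T65: aircraft='A320' → outer ELSE → T0
flight=T66: aircraft='B737' → inner[dist_km < 4437] → T6
flight=T70: aircraft='E190' → outer ELSE → T0
flight=T77: aircraft='A321' → inner[load_pct >= 40] → T7
flight=T85: aircraft='A321' → inner[load_pct >= 78] → T11
flight=T87: aircraft='A320' → outer ELSE → T0
flight=T89: aircraft='E190' → outer ELSE → T0
flight=T97: aircraft='E190' → outer ELSE → T0
flight=T98: aircraft='B787' → outer ELSE → T0
flight=T99: aircraft='A321' → inner[load_pct >= 78] → T11

T0, T6, T0, T0, T0, T6, T0, T7, T11, T0, T0, T0, T0, T11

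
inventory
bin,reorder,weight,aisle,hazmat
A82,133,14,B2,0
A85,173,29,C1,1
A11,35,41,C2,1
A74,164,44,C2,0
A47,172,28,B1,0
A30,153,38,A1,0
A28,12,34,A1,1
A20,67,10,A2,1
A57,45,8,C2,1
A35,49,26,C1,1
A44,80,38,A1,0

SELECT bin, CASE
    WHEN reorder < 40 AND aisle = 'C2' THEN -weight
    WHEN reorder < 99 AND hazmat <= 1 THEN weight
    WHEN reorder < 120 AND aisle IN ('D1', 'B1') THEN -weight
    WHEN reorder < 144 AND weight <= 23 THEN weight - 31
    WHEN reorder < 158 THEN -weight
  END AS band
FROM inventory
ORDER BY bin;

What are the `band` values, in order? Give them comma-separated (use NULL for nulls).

bin=A11: reorder < 40 AND aisle = 'C2' → -41
bin=A20: reorder < 99 AND hazmat <= 1 → 10
bin=A28: reorder < 99 AND hazmat <= 1 → 34
bin=A30: reorder < 158 → -38
bin=A35: reorder < 99 AND hazmat <= 1 → 26
bin=A44: reorder < 99 AND hazmat <= 1 → 38
bin=A47: (no match → NULL) → NULL
bin=A57: reorder < 99 AND hazmat <= 1 → 8
bin=A74: (no match → NULL) → NULL
bin=A82: reorder < 144 AND weight <= 23 → -17
bin=A85: (no match → NULL) → NULL

-41, 10, 34, -38, 26, 38, NULL, 8, NULL, -17, NULL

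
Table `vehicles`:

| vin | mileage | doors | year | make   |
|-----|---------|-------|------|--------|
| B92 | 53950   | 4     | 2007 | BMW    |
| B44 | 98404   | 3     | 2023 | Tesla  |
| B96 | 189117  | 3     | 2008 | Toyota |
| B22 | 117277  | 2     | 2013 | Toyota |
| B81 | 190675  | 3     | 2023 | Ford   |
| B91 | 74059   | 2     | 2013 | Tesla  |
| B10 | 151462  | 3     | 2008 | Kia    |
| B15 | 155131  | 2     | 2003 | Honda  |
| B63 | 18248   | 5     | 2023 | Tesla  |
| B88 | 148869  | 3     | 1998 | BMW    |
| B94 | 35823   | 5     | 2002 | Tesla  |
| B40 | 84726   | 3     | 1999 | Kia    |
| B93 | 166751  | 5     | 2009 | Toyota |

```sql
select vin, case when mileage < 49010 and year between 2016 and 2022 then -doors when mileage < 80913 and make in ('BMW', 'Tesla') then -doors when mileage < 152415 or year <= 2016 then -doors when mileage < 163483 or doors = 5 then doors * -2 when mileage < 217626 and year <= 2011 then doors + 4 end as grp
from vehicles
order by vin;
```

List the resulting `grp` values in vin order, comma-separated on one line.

-3, -2, -2, -3, -3, -5, NULL, -3, -2, -4, -5, -5, -3

vin=B10: mileage < 152415 or year <= 2016 → -3
vin=B15: mileage < 152415 or year <= 2016 → -2
vin=B22: mileage < 152415 or year <= 2016 → -2
vin=B40: mileage < 152415 or year <= 2016 → -3
vin=B44: mileage < 152415 or year <= 2016 → -3
vin=B63: mileage < 80913 and make in ('BMW', 'Tesla') → -5
vin=B81: (no match → NULL) → NULL
vin=B88: mileage < 152415 or year <= 2016 → -3
vin=B91: mileage < 80913 and make in ('BMW', 'Tesla') → -2
vin=B92: mileage < 80913 and make in ('BMW', 'Tesla') → -4
vin=B93: mileage < 152415 or year <= 2016 → -5
vin=B94: mileage < 80913 and make in ('BMW', 'Tesla') → -5
vin=B96: mileage < 152415 or year <= 2016 → -3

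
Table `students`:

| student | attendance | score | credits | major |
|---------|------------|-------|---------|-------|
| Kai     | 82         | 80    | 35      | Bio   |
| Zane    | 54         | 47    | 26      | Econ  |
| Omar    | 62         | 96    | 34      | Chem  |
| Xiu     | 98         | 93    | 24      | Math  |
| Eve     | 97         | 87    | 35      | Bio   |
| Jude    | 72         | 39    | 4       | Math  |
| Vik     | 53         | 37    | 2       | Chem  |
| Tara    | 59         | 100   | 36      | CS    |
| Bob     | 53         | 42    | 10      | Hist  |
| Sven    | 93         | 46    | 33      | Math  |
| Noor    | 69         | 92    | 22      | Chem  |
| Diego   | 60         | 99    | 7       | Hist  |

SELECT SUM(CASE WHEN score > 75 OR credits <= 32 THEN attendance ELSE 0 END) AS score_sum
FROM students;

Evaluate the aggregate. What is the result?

student=Kai: ✓ → 82
student=Zane: ✓ → 54
student=Omar: ✓ → 62
student=Xiu: ✓ → 98
student=Eve: ✓ → 97
student=Jude: ✓ → 72
student=Vik: ✓ → 53
student=Tara: ✓ → 59
student=Bob: ✓ → 53
student=Sven: ✗
student=Noor: ✓ → 69
student=Diego: ✓ → 60
score_sum = 82 + 54 + 62 + 98 + 97 + 72 + 53 + 59 + 53 + 69 + 60 = 759

759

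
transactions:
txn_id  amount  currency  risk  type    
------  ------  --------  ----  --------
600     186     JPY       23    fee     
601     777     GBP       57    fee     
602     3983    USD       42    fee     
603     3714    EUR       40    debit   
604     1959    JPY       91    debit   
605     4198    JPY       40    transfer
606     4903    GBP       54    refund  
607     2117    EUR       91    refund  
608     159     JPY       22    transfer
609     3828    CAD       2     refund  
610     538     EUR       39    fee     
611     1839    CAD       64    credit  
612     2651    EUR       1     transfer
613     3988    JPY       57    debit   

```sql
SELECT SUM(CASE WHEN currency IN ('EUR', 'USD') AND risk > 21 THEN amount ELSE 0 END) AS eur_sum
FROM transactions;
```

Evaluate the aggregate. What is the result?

10352

txn_id=600: ✗
txn_id=601: ✗
txn_id=602: ✓ → 3983
txn_id=603: ✓ → 3714
txn_id=604: ✗
txn_id=605: ✗
txn_id=606: ✗
txn_id=607: ✓ → 2117
txn_id=608: ✗
txn_id=609: ✗
txn_id=610: ✓ → 538
txn_id=611: ✗
txn_id=612: ✗
txn_id=613: ✗
eur_sum = 3983 + 3714 + 2117 + 538 = 10352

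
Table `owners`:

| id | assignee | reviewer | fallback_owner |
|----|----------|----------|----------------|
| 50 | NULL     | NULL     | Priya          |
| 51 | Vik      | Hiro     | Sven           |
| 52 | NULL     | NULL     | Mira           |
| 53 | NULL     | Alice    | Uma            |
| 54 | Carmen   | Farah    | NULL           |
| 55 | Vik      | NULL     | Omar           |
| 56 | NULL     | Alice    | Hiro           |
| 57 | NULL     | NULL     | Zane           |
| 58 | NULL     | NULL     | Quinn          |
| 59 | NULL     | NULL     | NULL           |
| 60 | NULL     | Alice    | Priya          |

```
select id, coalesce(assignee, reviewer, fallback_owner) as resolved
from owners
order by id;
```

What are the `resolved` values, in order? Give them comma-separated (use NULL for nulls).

Priya, Vik, Mira, Alice, Carmen, Vik, Alice, Zane, Quinn, NULL, Alice

id=50: assignee=NULL, reviewer=NULL, fallback_owner=Priya → Priya
id=51: assignee=Vik → Vik
id=52: assignee=NULL, reviewer=NULL, fallback_owner=Mira → Mira
id=53: assignee=NULL, reviewer=Alice → Alice
id=54: assignee=Carmen → Carmen
id=55: assignee=Vik → Vik
id=56: assignee=NULL, reviewer=Alice → Alice
id=57: assignee=NULL, reviewer=NULL, fallback_owner=Zane → Zane
id=58: assignee=NULL, reviewer=NULL, fallback_owner=Quinn → Quinn
id=59: assignee=NULL, reviewer=NULL, fallback_owner=NULL (all NULL) → NULL
id=60: assignee=NULL, reviewer=Alice → Alice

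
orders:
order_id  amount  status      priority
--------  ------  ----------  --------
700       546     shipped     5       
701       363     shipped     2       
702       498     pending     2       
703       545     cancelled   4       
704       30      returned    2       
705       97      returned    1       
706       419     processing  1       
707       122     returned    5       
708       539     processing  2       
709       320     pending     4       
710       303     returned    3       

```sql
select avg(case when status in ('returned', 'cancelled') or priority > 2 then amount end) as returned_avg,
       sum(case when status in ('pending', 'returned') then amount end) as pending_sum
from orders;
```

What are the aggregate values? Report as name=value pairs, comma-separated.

[returned_avg: status in ('returned', 'cancelled') or priority > 2]
order_id=700: ✓ → 546
order_id=701: ✗
order_id=702: ✗
order_id=703: ✓ → 545
order_id=704: ✓ → 30
order_id=705: ✓ → 97
order_id=706: ✗
order_id=707: ✓ → 122
order_id=708: ✗
order_id=709: ✓ → 320
order_id=710: ✓ → 303
returned_avg = (546 + 545 + 30 + 97 + 122 + 320 + 303) / 7 = 280.4285714286
—
[pending_sum: status in ('pending', 'returned')]
order_id=700: ✗
order_id=701: ✗
order_id=702: ✓ → 498
order_id=703: ✗
order_id=704: ✓ → 30
order_id=705: ✓ → 97
order_id=706: ✗
order_id=707: ✓ → 122
order_id=708: ✗
order_id=709: ✓ → 320
order_id=710: ✓ → 303
pending_sum = 498 + 30 + 97 + 122 + 320 + 303 = 1370

returned_avg=280.4285714286, pending_sum=1370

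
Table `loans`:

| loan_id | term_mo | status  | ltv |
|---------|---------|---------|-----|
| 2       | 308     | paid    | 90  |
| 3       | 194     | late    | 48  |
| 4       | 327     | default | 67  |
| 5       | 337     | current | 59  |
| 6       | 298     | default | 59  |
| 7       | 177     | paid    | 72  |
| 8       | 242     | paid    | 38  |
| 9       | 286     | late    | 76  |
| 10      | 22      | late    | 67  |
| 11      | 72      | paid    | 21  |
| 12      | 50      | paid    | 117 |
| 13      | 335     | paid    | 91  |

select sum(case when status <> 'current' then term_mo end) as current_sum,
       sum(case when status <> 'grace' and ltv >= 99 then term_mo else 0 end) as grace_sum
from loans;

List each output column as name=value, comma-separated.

[current_sum: status <> 'current']
loan_id=2: ✓ → 308
loan_id=3: ✓ → 194
loan_id=4: ✓ → 327
loan_id=5: ✗
loan_id=6: ✓ → 298
loan_id=7: ✓ → 177
loan_id=8: ✓ → 242
loan_id=9: ✓ → 286
loan_id=10: ✓ → 22
loan_id=11: ✓ → 72
loan_id=12: ✓ → 50
loan_id=13: ✓ → 335
current_sum = 308 + 194 + 327 + 298 + 177 + 242 + 286 + 22 + 72 + 50 + 335 = 2311
—
[grace_sum: status <> 'grace' and ltv >= 99]
loan_id=2: ✗
loan_id=3: ✗
loan_id=4: ✗
loan_id=5: ✗
loan_id=6: ✗
loan_id=7: ✗
loan_id=8: ✗
loan_id=9: ✗
loan_id=10: ✗
loan_id=11: ✗
loan_id=12: ✓ → 50
loan_id=13: ✗
grace_sum = 50

current_sum=2311, grace_sum=50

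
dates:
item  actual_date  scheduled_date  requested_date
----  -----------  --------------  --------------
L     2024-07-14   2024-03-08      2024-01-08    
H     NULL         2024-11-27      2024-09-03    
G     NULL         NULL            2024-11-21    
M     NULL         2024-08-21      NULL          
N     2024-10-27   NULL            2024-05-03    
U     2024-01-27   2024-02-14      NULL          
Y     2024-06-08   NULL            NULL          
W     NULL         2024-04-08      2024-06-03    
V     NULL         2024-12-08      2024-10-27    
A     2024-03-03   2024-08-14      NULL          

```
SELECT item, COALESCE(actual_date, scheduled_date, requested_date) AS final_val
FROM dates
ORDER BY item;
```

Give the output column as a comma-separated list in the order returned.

item=A: actual_date=2024-03-03 → 2024-03-03
item=G: actual_date=NULL, scheduled_date=NULL, requested_date=2024-11-21 → 2024-11-21
item=H: actual_date=NULL, scheduled_date=2024-11-27 → 2024-11-27
item=L: actual_date=2024-07-14 → 2024-07-14
item=M: actual_date=NULL, scheduled_date=2024-08-21 → 2024-08-21
item=N: actual_date=2024-10-27 → 2024-10-27
item=U: actual_date=2024-01-27 → 2024-01-27
item=V: actual_date=NULL, scheduled_date=2024-12-08 → 2024-12-08
item=W: actual_date=NULL, scheduled_date=2024-04-08 → 2024-04-08
item=Y: actual_date=2024-06-08 → 2024-06-08

2024-03-03, 2024-11-21, 2024-11-27, 2024-07-14, 2024-08-21, 2024-10-27, 2024-01-27, 2024-12-08, 2024-04-08, 2024-06-08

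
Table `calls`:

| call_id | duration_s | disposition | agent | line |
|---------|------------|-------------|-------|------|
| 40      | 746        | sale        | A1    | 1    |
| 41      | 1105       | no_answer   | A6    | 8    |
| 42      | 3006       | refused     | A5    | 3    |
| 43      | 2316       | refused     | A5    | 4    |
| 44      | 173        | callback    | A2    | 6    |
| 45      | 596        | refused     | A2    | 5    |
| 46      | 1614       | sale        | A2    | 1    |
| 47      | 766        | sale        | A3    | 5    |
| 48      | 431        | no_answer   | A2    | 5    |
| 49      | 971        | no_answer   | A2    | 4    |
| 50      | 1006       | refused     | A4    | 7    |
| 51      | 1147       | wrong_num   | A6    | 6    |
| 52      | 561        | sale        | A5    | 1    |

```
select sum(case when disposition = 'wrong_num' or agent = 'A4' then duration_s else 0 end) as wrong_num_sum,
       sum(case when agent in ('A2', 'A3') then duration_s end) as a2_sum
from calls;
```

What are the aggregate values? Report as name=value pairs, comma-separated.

[wrong_num_sum: disposition = 'wrong_num' or agent = 'A4']
call_id=40: ✗
call_id=41: ✗
call_id=42: ✗
call_id=43: ✗
call_id=44: ✗
call_id=45: ✗
call_id=46: ✗
call_id=47: ✗
call_id=48: ✗
call_id=49: ✗
call_id=50: ✓ → 1006
call_id=51: ✓ → 1147
call_id=52: ✗
wrong_num_sum = 1006 + 1147 = 2153
—
[a2_sum: agent in ('A2', 'A3')]
call_id=40: ✗
call_id=41: ✗
call_id=42: ✗
call_id=43: ✗
call_id=44: ✓ → 173
call_id=45: ✓ → 596
call_id=46: ✓ → 1614
call_id=47: ✓ → 766
call_id=48: ✓ → 431
call_id=49: ✓ → 971
call_id=50: ✗
call_id=51: ✗
call_id=52: ✗
a2_sum = 173 + 596 + 1614 + 766 + 431 + 971 = 4551

wrong_num_sum=2153, a2_sum=4551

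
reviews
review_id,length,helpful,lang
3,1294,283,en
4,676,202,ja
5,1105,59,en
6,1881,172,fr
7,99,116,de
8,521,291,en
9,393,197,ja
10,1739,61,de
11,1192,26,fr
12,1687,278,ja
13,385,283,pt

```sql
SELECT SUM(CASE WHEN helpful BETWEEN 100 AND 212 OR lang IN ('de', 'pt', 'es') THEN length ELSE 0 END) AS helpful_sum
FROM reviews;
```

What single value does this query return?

review_id=3: ✗
review_id=4: ✓ → 676
review_id=5: ✗
review_id=6: ✓ → 1881
review_id=7: ✓ → 99
review_id=8: ✗
review_id=9: ✓ → 393
review_id=10: ✓ → 1739
review_id=11: ✗
review_id=12: ✗
review_id=13: ✓ → 385
helpful_sum = 676 + 1881 + 99 + 393 + 1739 + 385 = 5173

5173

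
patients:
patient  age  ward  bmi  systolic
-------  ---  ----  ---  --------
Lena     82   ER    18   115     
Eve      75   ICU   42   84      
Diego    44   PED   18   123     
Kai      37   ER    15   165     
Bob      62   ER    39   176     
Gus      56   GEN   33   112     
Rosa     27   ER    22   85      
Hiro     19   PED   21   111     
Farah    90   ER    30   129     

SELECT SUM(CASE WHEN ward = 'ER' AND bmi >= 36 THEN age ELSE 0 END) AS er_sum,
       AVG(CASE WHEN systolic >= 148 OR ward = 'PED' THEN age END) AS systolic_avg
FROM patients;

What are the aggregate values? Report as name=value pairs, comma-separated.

[er_sum: ward = 'ER' AND bmi >= 36]
patient=Lena: ✗
patient=Eve: ✗
patient=Diego: ✗
patient=Kai: ✗
patient=Bob: ✓ → 62
patient=Gus: ✗
patient=Rosa: ✗
patient=Hiro: ✗
patient=Farah: ✗
er_sum = 62
—
[systolic_avg: systolic >= 148 OR ward = 'PED']
patient=Lena: ✗
patient=Eve: ✗
patient=Diego: ✓ → 44
patient=Kai: ✓ → 37
patient=Bob: ✓ → 62
patient=Gus: ✗
patient=Rosa: ✗
patient=Hiro: ✓ → 19
patient=Farah: ✗
systolic_avg = (44 + 37 + 62 + 19) / 4 = 40.5

er_sum=62, systolic_avg=40.5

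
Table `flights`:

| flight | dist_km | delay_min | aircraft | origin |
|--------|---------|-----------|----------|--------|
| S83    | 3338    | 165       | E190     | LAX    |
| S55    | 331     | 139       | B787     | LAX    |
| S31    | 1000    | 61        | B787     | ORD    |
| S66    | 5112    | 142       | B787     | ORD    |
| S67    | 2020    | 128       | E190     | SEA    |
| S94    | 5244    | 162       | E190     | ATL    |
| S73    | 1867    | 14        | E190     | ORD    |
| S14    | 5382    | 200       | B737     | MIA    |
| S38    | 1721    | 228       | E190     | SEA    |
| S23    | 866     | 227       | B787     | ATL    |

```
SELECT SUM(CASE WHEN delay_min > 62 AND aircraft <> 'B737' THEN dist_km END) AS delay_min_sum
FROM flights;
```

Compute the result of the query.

18632

flight=S83: ✓ → 3338
flight=S55: ✓ → 331
flight=S31: ✗
flight=S66: ✓ → 5112
flight=S67: ✓ → 2020
flight=S94: ✓ → 5244
flight=S73: ✗
flight=S14: ✗
flight=S38: ✓ → 1721
flight=S23: ✓ → 866
delay_min_sum = 3338 + 331 + 5112 + 2020 + 5244 + 1721 + 866 = 18632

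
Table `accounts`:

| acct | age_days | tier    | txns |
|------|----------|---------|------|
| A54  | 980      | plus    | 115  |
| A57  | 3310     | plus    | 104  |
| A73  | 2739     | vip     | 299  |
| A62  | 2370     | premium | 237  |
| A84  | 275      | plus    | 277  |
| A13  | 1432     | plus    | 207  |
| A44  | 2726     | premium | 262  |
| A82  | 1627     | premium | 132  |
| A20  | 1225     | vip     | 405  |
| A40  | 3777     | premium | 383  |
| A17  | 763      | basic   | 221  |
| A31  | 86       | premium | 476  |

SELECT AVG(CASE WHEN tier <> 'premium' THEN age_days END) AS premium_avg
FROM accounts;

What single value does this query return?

acct=A54: ✓ → 980
acct=A57: ✓ → 3310
acct=A73: ✓ → 2739
acct=A62: ✗
acct=A84: ✓ → 275
acct=A13: ✓ → 1432
acct=A44: ✗
acct=A82: ✗
acct=A20: ✓ → 1225
acct=A40: ✗
acct=A17: ✓ → 763
acct=A31: ✗
premium_avg = (980 + 3310 + 2739 + 275 + 1432 + 1225 + 763) / 7 = 1532

1532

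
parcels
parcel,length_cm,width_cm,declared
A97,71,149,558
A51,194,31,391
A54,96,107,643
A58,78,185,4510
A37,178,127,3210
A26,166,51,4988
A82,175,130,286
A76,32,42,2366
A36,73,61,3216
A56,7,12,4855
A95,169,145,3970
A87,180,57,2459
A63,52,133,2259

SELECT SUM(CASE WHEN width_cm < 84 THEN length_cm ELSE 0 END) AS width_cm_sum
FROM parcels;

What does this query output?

652

parcel=A97: ✗
parcel=A51: ✓ → 194
parcel=A54: ✗
parcel=A58: ✗
parcel=A37: ✗
parcel=A26: ✓ → 166
parcel=A82: ✗
parcel=A76: ✓ → 32
parcel=A36: ✓ → 73
parcel=A56: ✓ → 7
parcel=A95: ✗
parcel=A87: ✓ → 180
parcel=A63: ✗
width_cm_sum = 194 + 166 + 32 + 73 + 7 + 180 = 652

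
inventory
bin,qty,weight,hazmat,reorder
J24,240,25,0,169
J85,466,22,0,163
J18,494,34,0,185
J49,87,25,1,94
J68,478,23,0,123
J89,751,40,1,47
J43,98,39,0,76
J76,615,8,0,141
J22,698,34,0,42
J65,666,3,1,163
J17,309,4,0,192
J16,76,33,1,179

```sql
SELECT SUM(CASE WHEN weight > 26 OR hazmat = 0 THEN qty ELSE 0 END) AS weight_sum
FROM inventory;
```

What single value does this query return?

4225

bin=J24: ✓ → 240
bin=J85: ✓ → 466
bin=J18: ✓ → 494
bin=J49: ✗
bin=J68: ✓ → 478
bin=J89: ✓ → 751
bin=J43: ✓ → 98
bin=J76: ✓ → 615
bin=J22: ✓ → 698
bin=J65: ✗
bin=J17: ✓ → 309
bin=J16: ✓ → 76
weight_sum = 240 + 466 + 494 + 478 + 751 + 98 + 615 + 698 + 309 + 76 = 4225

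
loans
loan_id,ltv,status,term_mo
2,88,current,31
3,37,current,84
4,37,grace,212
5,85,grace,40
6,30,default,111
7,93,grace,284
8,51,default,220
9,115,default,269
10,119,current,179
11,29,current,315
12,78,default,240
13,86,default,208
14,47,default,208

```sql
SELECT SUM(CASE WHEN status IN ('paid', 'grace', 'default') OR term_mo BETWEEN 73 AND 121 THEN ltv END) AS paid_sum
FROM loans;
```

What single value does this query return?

loan_id=2: ✗
loan_id=3: ✓ → 37
loan_id=4: ✓ → 37
loan_id=5: ✓ → 85
loan_id=6: ✓ → 30
loan_id=7: ✓ → 93
loan_id=8: ✓ → 51
loan_id=9: ✓ → 115
loan_id=10: ✗
loan_id=11: ✗
loan_id=12: ✓ → 78
loan_id=13: ✓ → 86
loan_id=14: ✓ → 47
paid_sum = 37 + 37 + 85 + 30 + 93 + 51 + 115 + 78 + 86 + 47 = 659

659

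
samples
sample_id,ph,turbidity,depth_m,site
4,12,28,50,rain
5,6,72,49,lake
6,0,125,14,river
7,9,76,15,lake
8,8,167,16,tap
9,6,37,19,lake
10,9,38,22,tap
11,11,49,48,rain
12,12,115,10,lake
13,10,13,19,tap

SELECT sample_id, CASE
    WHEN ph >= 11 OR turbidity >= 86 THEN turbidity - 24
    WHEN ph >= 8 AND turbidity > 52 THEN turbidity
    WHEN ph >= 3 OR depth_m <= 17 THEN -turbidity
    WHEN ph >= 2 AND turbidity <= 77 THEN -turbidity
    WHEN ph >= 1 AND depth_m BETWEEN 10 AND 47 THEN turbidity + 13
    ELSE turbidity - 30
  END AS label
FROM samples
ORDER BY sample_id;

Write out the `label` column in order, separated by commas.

sample_id=4: ph >= 11 OR turbidity >= 86 → 4
sample_id=5: ph >= 3 OR depth_m <= 17 → -72
sample_id=6: ph >= 11 OR turbidity >= 86 → 101
sample_id=7: ph >= 8 AND turbidity > 52 → 76
sample_id=8: ph >= 11 OR turbidity >= 86 → 143
sample_id=9: ph >= 3 OR depth_m <= 17 → -37
sample_id=10: ph >= 3 OR depth_m <= 17 → -38
sample_id=11: ph >= 11 OR turbidity >= 86 → 25
sample_id=12: ph >= 11 OR turbidity >= 86 → 91
sample_id=13: ph >= 3 OR depth_m <= 17 → -13

4, -72, 101, 76, 143, -37, -38, 25, 91, -13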